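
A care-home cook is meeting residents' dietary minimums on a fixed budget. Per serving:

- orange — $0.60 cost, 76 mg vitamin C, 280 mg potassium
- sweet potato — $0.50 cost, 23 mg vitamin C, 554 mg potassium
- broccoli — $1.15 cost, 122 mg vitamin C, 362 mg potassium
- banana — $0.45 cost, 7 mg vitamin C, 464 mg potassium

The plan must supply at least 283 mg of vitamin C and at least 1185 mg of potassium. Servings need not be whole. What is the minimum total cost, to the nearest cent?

$2.33

For a min-cost LP with two ≥-constraints, a basic feasible solution has at most two positive variables.
orange only: max(283/76, 1185/280) = 4.232 servings → $2.54.
sweet potato only: max(283/23, 1185/554) = 12.3 servings → $6.15.
broccoli only: max(283/122, 1185/362) = 3.273 servings → $3.76.
banana only: max(283/7, 1185/464) = 40.43 servings → $18.19.
orange + sweet potato with both tight: 3.632 servings and 0.3034 servings → $2.33.
orange + broccoli: the both-tight solution has a negative serving — not a feasible corner.
orange + banana with both tight: 3.694 servings and 0.3249 servings → $2.36.
sweet potato + broccoli with both tight: 0.7108 servings and 2.186 servings → $2.87.
sweet potato + banana with both targets exact would need a negative amount; discard.
broccoli + banana with both tight: 2.275 servings and 0.779 servings → $2.97.
The minimum over all feasible corners is $2.33.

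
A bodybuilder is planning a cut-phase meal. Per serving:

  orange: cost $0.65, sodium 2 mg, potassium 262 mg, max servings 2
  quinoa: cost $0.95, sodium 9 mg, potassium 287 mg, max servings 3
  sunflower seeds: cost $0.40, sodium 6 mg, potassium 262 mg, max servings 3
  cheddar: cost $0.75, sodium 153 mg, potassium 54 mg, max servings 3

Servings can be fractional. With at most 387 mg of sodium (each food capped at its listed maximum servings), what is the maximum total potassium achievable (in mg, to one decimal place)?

2290.3 mg

Potassium per mg sodium: orange 131, sunflower seeds 43.67, quinoa 31.89, cheddar 0.3529.
Take 2 servings of orange: uses 4 mg sodium, +524.0 mg potassium (running total 524.0 mg).
Take 3 servings of sunflower seeds: uses 18 mg sodium, +786.0 mg potassium (running total 1310.0 mg).
Take 3 servings of quinoa: uses 27 mg sodium, +861.0 mg potassium (running total 2171.0 mg).
Take 2.209 servings of cheddar: uses 338 mg sodium, +119.3 mg potassium (running total 2290.3 mg).
Greedy by best ratio exhausts the sodium allowance optimally: 2290.3 mg.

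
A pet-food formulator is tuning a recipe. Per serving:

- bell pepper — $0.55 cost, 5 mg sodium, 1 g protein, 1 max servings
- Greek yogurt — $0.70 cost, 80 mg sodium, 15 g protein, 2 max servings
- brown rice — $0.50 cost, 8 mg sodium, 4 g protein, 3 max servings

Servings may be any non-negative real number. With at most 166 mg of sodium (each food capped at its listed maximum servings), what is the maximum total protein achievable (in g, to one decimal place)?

Protein per mg sodium: brown rice 0.5, bell pepper 0.2, Greek yogurt 0.1875.
Take 3 servings of brown rice: uses 24 mg sodium, +12.0 g protein (running total 12.0 g).
Take 1 serving of bell pepper: uses 5 mg sodium, +1.0 g protein (running total 13.0 g).
Take 1.712 servings of Greek yogurt: uses 137 mg sodium, +25.7 g protein (running total 38.7 g).
Filling greedily by protein-per-mg sodium is optimal for one linear limit, giving 38.7 g.

38.7 g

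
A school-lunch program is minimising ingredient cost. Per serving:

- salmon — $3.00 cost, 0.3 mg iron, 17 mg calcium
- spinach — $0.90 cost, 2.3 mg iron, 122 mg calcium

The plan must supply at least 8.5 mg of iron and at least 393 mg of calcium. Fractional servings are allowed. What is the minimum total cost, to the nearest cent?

$3.33

Check every corner: each single food scaled to meet both minima, and each pair solved so both constraints bind.
salmon only: max(8.5/0.3, 393/17) = 28.33 servings → $85.00.
spinach only: max(8.5/2.3, 393/122) = 3.696 servings → $3.33.
salmon + spinach: intersection lies outside the first quadrant.
So the least-cost plan costs $3.33.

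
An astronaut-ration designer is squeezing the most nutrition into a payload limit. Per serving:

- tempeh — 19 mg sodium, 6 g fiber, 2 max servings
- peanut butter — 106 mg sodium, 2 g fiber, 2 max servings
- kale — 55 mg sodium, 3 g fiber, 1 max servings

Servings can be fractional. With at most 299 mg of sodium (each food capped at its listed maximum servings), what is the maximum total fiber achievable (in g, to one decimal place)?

Fiber per mg sodium: tempeh 0.3158, kale 0.05455, peanut butter 0.01887.
Take 2 servings of tempeh: uses 38 mg sodium, +12.0 g fiber (running total 12.0 g).
Take 1 serving of kale: uses 55 mg sodium, +3.0 g fiber (running total 15.0 g).
Take 1.943 servings of peanut butter: uses 206 mg sodium, +3.9 g fiber (running total 18.9 g).
Filling greedily by fiber-per-mg sodium is optimal for one linear limit, giving 18.9 g.

18.9 g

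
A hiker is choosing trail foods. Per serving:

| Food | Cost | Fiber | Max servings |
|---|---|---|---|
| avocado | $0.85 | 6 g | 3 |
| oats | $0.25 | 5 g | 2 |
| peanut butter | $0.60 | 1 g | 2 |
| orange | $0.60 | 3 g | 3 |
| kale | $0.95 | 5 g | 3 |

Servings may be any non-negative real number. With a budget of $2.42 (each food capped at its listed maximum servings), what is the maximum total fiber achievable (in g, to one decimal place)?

Fiber per dollar: oats 20, avocado 7.059, kale 5.263, orange 5, peanut butter 1.667.
Take 2 servings of oats: spends $0.50, +10.0 g fiber (running total 10.0 g).
Take 2.259 servings of avocado: spends $1.92, +13.6 g fiber (running total 23.6 g).
Greedy by best ratio exhausts the cost allowance optimally: 23.6 g.

23.6 g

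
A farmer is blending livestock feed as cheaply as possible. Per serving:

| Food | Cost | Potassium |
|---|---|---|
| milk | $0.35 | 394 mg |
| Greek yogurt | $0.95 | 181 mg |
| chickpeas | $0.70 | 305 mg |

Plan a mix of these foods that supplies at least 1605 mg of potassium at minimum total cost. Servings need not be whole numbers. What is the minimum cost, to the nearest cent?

Cost per mg of potassium: milk $0.0009, chickpeas $0.0023, Greek yogurt $0.0052.
With no serving limits, use only milk: 1605 mg / 394 mg = 4.074 servings × $0.35 = $1.43.

$1.43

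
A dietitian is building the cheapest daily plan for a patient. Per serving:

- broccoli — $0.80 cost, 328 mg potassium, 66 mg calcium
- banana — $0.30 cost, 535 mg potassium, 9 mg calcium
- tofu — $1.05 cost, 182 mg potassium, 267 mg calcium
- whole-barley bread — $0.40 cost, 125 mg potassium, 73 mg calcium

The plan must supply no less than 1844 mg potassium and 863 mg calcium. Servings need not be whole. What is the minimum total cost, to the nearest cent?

$4.02

The cheapest plan sits at a corner of the feasible region — with two constraints it uses at most two foods.
broccoli only: max(1844/328, 863/66) = 13.08 servings → $10.46.
banana only: max(1844/535, 863/9) = 95.89 servings → $28.77.
tofu only: max(1844/182, 863/267) = 10.13 servings → $10.64.
whole-barley bread only: max(1844/125, 863/73) = 14.75 servings → $5.90.
broccoli + banana: the both-tight solution has a negative serving — not a feasible corner.
broccoli + tofu with both tight: 4.437 servings and 2.135 servings → $5.79.
broccoli + whole-barley bread with both tight: 1.704 servings and 10.28 servings → $5.48.
banana + tofu with both tight: 2.374 servings and 3.152 servings → $4.02.
banana + whole-barley bread with both tight: 0.7049 servings and 11.74 servings → $4.91.
tofu + whole-barley bread with both targets exact would need a negative amount; discard.
Cheapest feasible corner: $4.02.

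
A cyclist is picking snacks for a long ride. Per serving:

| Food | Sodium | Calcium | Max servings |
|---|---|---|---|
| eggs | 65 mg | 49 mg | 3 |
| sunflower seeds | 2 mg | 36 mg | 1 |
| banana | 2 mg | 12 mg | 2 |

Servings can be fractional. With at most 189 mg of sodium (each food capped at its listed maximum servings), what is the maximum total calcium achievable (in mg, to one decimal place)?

198.0 mg

Calcium per mg sodium: sunflower seeds 18, banana 6, eggs 0.7538.
Take 1 serving of sunflower seeds: uses 2 mg sodium, +36.0 mg calcium (running total 36.0 mg).
Take 2 servings of banana: uses 4 mg sodium, +24.0 mg calcium (running total 60.0 mg).
Take 2.815 servings of eggs: uses 183 mg sodium, +138.0 mg calcium (running total 198.0 mg).
Greedy by best ratio exhausts the sodium allowance optimally: 198.0 mg.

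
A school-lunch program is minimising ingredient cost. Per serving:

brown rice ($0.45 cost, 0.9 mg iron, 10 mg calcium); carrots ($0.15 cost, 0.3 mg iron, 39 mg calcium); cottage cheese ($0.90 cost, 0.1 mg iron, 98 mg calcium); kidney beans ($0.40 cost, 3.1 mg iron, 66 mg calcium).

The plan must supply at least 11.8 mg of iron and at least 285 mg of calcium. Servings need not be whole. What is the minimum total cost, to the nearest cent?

With two linear requirements the optimum uses one or two foods; enumerate the corners.
brown rice only: max(11.8/0.9, 285/10) = 28.5 servings → $12.82.
carrots only: max(11.8/0.3, 285/39) = 39.33 servings → $5.90.
cottage cheese only: max(11.8/0.1, 285/98) = 118 servings → $106.20.
kidney beans only: max(11.8/3.1, 285/66) = 4.318 servings → $1.73.
brown rice + carrots with both tight: 11.67 servings and 4.315 servings → $5.90.
brown rice + cottage cheese with both tight: 12.93 servings and 1.588 servings → $7.25.
brown rice + kidney beans: intersection lies outside the first quadrant.
carrots + cottage cheese: intersection lies outside the first quadrant.
carrots + kidney beans with both tight: 1.036 servings and 3.706 servings → $1.64.
cottage cheese + kidney beans with both tight: 0.3523 servings and 3.795 servings → $1.84.
Cheapest feasible corner: $1.64.

$1.64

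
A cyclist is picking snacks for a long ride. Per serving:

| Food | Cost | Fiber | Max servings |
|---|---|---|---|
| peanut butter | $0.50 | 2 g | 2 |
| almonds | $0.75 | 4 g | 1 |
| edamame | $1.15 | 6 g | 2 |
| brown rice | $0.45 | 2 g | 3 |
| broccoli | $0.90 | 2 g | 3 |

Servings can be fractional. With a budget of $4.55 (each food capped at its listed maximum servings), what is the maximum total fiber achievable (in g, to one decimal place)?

22.6 g

Fiber per dollar: almonds 5.333, edamame 5.217, brown rice 4.444, peanut butter 4, broccoli 2.222.
Take 1 serving of almonds: spends $0.75, +4.0 g fiber (running total 4.0 g).
Take 2 servings of edamame: spends $2.30, +12.0 g fiber (running total 16.0 g).
Take 3 servings of brown rice: spends $1.35, +6.0 g fiber (running total 22.0 g).
Take 0.3 servings of peanut butter: spends $0.15, +0.6 g fiber (running total 22.6 g).
Filling greedily by fiber-per-dollar is optimal for one linear limit, giving 22.6 g.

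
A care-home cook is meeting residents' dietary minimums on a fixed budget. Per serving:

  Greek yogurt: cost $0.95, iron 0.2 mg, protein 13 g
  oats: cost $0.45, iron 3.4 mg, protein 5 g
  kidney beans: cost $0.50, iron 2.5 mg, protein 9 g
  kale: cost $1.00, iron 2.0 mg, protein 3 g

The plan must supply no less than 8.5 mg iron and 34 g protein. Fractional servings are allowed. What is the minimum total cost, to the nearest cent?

$1.89

Check every corner: each single food scaled to meet both minima, and each pair solved so both constraints bind.
Greek yogurt only: max(8.5/0.2, 34/13) = 42.5 servings → $40.38.
oats only: max(8.5/3.4, 34/5) = 6.8 servings → $3.06.
kidney beans only: max(8.5/2.5, 34/9) = 3.778 servings → $1.89.
kale only: max(8.5/2.0, 34/3) = 11.33 servings → $11.33.
Greek yogurt + oats with both tight: 1.692 servings and 2.4 servings → $2.69.
Greek yogurt + kidney beans with both tight: 0.2769 servings and 3.378 servings → $1.95.
Greek yogurt + kale with both tight: 1.673 servings and 4.083 servings → $5.67.
oats + kidney beans with both targets exact would need a negative amount; discard.
oats + kale with both targets exact would need a negative amount; discard.
kidney beans + kale: the both-tight solution has a negative serving — not a feasible corner.
The minimum over all feasible corners is $1.89.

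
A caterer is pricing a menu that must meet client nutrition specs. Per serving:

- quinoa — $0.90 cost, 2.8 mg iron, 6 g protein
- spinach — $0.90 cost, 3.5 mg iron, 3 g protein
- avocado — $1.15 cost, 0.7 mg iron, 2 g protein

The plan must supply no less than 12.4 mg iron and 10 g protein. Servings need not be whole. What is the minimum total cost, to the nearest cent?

The cheapest plan sits at a corner of the feasible region — with two constraints it uses at most two foods.
quinoa only: max(12.4/2.8, 10/6) = 4.429 servings → $3.99.
spinach only: max(12.4/3.5, 10/3) = 3.543 servings → $3.19.
avocado only: max(12.4/0.7, 10/2) = 17.71 servings → $20.37.
quinoa + spinach: the both-tight solution has a negative serving — not a feasible corner.
quinoa + avocado: intersection lies outside the first quadrant.
spinach + avocado with both targets exact would need a negative amount; discard.
So the least-cost plan costs $3.19.

$3.19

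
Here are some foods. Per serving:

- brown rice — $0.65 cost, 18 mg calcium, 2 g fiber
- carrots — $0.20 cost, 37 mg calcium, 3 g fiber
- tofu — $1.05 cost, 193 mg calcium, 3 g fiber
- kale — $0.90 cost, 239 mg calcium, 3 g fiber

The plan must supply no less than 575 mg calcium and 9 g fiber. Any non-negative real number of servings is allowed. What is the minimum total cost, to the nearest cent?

At the optimum either one food covers both requirements or two foods hit both targets exactly; no other combination can be cheaper.
brown rice only: max(575/18, 9/2) = 31.94 servings → $20.76.
carrots only: max(575/37, 9/3) = 15.54 servings → $3.11.
tofu only: max(575/193, 9/3) = 3 servings → $3.15.
kale only: max(575/239, 9/3) = 3 servings → $2.70.
brown rice + carrots: the both-tight solution has a negative serving — not a feasible corner.
brown rice + tofu with both tight: 0.03614 servings and 2.976 servings → $3.15.
brown rice + kale with both tight: 1.005 servings and 2.33 servings → $2.75.
carrots + tofu with both tight: 0.02564 servings and 2.974 servings → $3.13.
carrots + kale with both tight: 0.703 servings and 2.297 servings → $2.21.
tofu + kale with both targets exact would need a negative amount; discard.
Cheapest feasible corner: $2.21.

$2.21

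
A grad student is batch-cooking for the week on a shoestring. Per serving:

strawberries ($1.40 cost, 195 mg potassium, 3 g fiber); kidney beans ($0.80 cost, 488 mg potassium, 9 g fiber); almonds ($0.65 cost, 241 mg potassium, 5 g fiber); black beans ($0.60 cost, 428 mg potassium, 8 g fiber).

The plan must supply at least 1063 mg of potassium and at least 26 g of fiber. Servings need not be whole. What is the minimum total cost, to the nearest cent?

$1.95

For a min-cost LP with two ≥-constraints, a basic feasible solution has at most two positive variables.
strawberries only: max(1063/195, 26/3) = 8.667 servings → $12.13.
kidney beans only: max(1063/488, 26/9) = 2.889 servings → $2.31.
almonds only: max(1063/241, 26/5) = 5.2 servings → $3.38.
black beans only: max(1063/428, 26/8) = 3.25 servings → $1.95.
strawberries + kidney beans with both targets exact would need a negative amount; discard.
strawberries + almonds: intersection lies outside the first quadrant.
strawberries + black beans: intersection lies outside the first quadrant.
kidney beans + almonds: intersection lies outside the first quadrant.
kidney beans + black beans with both targets exact would need a negative amount; discard.
almonds + black beans: intersection lies outside the first quadrant.
Cheapest feasible corner: $1.95.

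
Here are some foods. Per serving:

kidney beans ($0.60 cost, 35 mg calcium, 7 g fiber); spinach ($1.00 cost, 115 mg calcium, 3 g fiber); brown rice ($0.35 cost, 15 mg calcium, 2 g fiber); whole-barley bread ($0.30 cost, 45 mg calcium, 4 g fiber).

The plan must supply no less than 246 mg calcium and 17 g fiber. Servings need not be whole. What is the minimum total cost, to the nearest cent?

$1.64

At the optimum either one food covers both requirements or two foods hit both targets exactly; no other combination can be cheaper.
kidney beans only: max(246/35, 17/7) = 7.029 servings → $4.22.
spinach only: max(246/115, 17/3) = 5.667 servings → $5.67.
brown rice only: max(246/15, 17/2) = 16.4 servings → $5.74.
whole-barley bread only: max(246/45, 17/4) = 5.467 servings → $1.64.
kidney beans + spinach with both tight: 1.739 servings and 1.61 servings → $2.65.
kidney beans + brown rice: intersection lies outside the first quadrant.
kidney beans + whole-barley bread: intersection lies outside the first quadrant.
spinach + brown rice with both tight: 1.281 servings and 6.578 servings → $3.58.
spinach + whole-barley bread with both tight: 0.6738 servings and 3.745 servings → $1.80.
brown rice + whole-barley bread: intersection lies outside the first quadrant.
The minimum over all feasible corners is $1.64.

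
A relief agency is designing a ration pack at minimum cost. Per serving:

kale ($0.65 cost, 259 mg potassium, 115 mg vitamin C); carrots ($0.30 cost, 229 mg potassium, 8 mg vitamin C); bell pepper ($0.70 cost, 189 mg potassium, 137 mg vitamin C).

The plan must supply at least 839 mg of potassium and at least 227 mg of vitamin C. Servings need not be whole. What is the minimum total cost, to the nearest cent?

For a min-cost LP with two ≥-constraints, a basic feasible solution has at most two positive variables.
kale only: max(839/259, 227/115) = 3.239 servings → $2.11.
carrots only: max(839/229, 227/8) = 28.38 servings → $8.51.
bell pepper only: max(839/189, 227/137) = 4.439 servings → $3.11.
kale + carrots with both tight: 1.866 servings and 1.553 servings → $1.68.
kale + bell pepper: intersection lies outside the first quadrant.
carrots + bell pepper with both tight: 2.413 servings and 1.516 servings → $1.78.
Cheapest feasible corner: $1.68.

$1.68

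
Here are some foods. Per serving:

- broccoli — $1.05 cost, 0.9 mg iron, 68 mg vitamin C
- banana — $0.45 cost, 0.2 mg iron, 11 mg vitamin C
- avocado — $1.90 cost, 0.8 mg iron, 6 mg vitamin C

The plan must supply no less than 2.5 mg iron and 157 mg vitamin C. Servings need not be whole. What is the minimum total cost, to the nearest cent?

Compare the cost at each extreme point of the feasible region.
broccoli only: max(2.5/0.9, 157/68) = 2.778 servings → $2.92.
banana only: max(2.5/0.2, 157/11) = 14.27 servings → $6.42.
avocado only: max(2.5/0.8, 157/6) = 26.17 servings → $49.72.
broccoli + banana with both tight: 1.054 servings and 7.757 servings → $4.60.
broccoli + avocado with both tight: 2.257 servings and 0.5857 servings → $3.48.
banana + avocado: intersection lies outside the first quadrant.
Cheapest feasible corner: $2.92.

$2.92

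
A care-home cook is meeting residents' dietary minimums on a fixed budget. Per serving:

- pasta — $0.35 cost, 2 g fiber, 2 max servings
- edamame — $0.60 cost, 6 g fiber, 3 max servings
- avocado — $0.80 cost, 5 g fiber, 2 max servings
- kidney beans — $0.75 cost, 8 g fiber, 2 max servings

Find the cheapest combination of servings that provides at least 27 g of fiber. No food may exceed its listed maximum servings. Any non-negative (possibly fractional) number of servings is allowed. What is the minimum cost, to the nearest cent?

$2.60

Cost per g of fiber: kidney beans $0.0938, edamame $0.1000, avocado $0.1600, pasta $0.1750.
Take 2 servings of kidney beans: +16.0 g fiber for $1.50 (total $1.50, still need 11.0 g).
Take 1.833 servings of edamame: +11.0 g fiber for $1.10 (total $2.60, still need 0.0 g).
Greedy by cheapest-per-g is optimal for a single linear constraint, so the minimum cost is $2.60.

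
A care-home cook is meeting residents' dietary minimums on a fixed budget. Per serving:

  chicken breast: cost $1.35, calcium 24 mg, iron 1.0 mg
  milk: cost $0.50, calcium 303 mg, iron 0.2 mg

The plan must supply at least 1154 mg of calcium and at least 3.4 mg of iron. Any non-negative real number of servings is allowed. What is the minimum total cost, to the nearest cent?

The cheapest plan sits at a corner of the feasible region — with two constraints it uses at most two foods.
chicken breast only: max(1154/24, 3.4/1.0) = 48.08 servings → $64.91.
milk only: max(1154/303, 3.4/0.2) = 17 servings → $8.50.
chicken breast + milk with both tight: 2.681 servings and 3.596 servings → $5.42.
So the least-cost plan costs $5.42.

$5.42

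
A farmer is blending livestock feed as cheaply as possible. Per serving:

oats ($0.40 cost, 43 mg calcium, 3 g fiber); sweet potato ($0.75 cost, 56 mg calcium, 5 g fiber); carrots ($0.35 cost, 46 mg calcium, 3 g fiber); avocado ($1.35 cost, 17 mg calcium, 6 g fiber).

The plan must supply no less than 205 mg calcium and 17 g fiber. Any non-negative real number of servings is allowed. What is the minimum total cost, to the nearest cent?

Two binding constraints pin down two serving amounts, so the optimal mix uses at most two foods. The candidates are each food alone (scaled to the tighter of calcium/fiber) and each pair with both constraints tight.
oats only: max(205/43, 17/3) = 5.667 servings → $2.27.
sweet potato only: max(205/56, 17/5) = 3.661 servings → $2.75.
carrots only: max(205/46, 17/3) = 5.667 servings → $1.98.
avocado only: max(205/17, 17/6) = 12.06 servings → $16.28.
oats + sweet potato with both tight: 1.553 servings and 2.468 servings → $2.47.
oats + carrots: the both-tight solution has a negative serving — not a feasible corner.
oats + avocado with both tight: 4.546 servings and 0.5604 servings → $2.57.
sweet potato + carrots with both tight: 2.694 servings and 1.177 servings → $2.43.
sweet potato + avocado with both targets exact would need a negative amount; discard.
carrots + avocado with both tight: 4.182 servings and 0.7422 servings → $2.47.
The minimum over all feasible corners is $1.98.

$1.98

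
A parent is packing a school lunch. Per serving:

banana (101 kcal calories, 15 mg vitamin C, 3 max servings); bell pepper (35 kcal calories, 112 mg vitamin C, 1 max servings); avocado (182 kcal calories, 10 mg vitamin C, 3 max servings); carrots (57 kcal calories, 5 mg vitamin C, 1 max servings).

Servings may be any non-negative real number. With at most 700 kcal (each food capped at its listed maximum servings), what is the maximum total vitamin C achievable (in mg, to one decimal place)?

178.8 mg

Vitamin C per kcal: bell pepper 3.2, banana 0.1485, carrots 0.08772, avocado 0.05495.
Take 1 serving of bell pepper: uses 35 kcal, +112.0 mg vitamin C (running total 112.0 mg).
Take 3 servings of banana: uses 303 kcal, +45.0 mg vitamin C (running total 157.0 mg).
Take 1 serving of carrots: uses 57 kcal, +5.0 mg vitamin C (running total 162.0 mg).
Take 1.676 servings of avocado: uses 305 kcal, +16.8 mg vitamin C (running total 178.8 mg).
Greedy by best ratio exhausts the calories allowance optimally: 178.8 mg.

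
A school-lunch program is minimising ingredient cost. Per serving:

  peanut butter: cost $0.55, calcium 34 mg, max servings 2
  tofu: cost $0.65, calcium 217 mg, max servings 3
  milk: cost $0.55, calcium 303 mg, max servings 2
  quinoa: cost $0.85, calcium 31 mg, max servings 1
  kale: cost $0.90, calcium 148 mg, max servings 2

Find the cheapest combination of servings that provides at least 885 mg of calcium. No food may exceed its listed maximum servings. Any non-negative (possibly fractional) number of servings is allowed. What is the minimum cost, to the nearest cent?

Cost per mg of calcium: milk $0.0018, tofu $0.0030, kale $0.0061, peanut butter $0.0162, quinoa $0.0274.
Take 2 servings of milk: +606.0 mg calcium for $1.10 (total $1.10, still need 279.0 mg).
Take 1.286 servings of tofu: +279.0 mg calcium for $0.84 (total $1.94, still need 0.0 mg).
Filling from the cheapest source first is optimal under one linear minimum: $1.94.

$1.94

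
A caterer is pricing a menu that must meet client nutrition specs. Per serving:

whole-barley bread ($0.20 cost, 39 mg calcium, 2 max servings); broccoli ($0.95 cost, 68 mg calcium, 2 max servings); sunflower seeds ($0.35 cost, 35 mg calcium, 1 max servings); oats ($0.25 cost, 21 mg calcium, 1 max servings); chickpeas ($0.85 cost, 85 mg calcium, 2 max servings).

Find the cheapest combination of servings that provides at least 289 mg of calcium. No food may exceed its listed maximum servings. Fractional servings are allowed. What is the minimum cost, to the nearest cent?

$2.52

Cost per mg of calcium: whole-barley bread $0.0051, sunflower seeds $0.0100, chickpeas $0.0100, oats $0.0119, broccoli $0.0140.
Take 2 servings of whole-barley bread: +78.0 mg calcium for $0.40 (total $0.40, still need 211.0 mg).
Take 1 serving of sunflower seeds: +35.0 mg calcium for $0.35 (total $0.75, still need 176.0 mg).
Take 2 servings of chickpeas: +170.0 mg calcium for $1.70 (total $2.45, still need 6.0 mg).
Take 0.2857 servings of oats: +6.0 mg calcium for $0.07 (total $2.52, still need 0.0 mg).
Greedy by cheapest-per-mg is optimal for a single linear constraint, so the minimum cost is $2.52.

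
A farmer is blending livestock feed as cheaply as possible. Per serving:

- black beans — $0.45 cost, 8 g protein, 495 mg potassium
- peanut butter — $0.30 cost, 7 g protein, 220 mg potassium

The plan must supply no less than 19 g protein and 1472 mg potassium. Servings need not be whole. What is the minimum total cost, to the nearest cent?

Minimising a linear cost over {protein ≥ 19, potassium ≥ 1472, servings ≥ 0} — the optimum is at a vertex, using one or two foods.
black beans only: max(19/8, 1472/495) = 2.974 servings → $1.34.
peanut butter only: max(19/7, 1472/220) = 6.691 servings → $2.01.
black beans + peanut butter: the both-tight solution has a negative serving — not a feasible corner.
Cheapest feasible corner: $1.34.

$1.34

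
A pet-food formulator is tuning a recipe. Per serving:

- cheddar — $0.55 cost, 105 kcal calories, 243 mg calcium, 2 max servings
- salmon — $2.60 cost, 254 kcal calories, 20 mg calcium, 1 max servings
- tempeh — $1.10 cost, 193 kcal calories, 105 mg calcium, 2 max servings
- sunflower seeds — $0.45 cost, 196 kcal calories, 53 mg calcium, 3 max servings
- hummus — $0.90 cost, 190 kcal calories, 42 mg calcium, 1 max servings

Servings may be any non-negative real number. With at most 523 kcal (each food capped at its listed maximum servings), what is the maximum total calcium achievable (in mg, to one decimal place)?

656.3 mg

Calcium per kcal: cheddar 2.314, tempeh 0.544, sunflower seeds 0.2704, hummus 0.2211, salmon 0.07874.
Take 2 servings of cheddar: uses 210 kcal, +486.0 mg calcium (running total 486.0 mg).
Take 1.622 servings of tempeh: uses 313 kcal, +170.3 mg calcium (running total 656.3 mg).
Filling greedily by calcium-per-kcal is optimal for one linear limit, giving 656.3 mg.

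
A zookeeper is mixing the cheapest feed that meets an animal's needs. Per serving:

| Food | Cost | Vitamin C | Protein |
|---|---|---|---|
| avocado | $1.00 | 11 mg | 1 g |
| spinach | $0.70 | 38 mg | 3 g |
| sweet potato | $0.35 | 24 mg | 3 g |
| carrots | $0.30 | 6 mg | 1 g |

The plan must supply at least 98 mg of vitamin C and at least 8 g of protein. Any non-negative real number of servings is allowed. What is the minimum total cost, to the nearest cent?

A basic optimal solution has at most two foods positive. Try each food alone and each pair with both targets met exactly.
avocado only: max(98/11, 8/1) = 8.909 servings → $8.91.
spinach only: max(98/38, 8/3) = 2.667 servings → $1.87.
sweet potato only: max(98/24, 8/3) = 4.083 servings → $1.43.
carrots only: max(98/6, 8/1) = 16.33 servings → $4.90.
avocado + spinach with both tight: 2 servings and 2 servings → $3.40.
avocado + sweet potato with both targets exact would need a negative amount; discard.
avocado + carrots: the both-tight solution has a negative serving — not a feasible corner.
spinach + sweet potato with both tight: 2.429 servings and 0.2381 servings → $1.78.
spinach + carrots with both tight: 2.5 servings and 0.5 servings → $1.90.
sweet potato + carrots with both targets exact would need a negative amount; discard.
The minimum over all feasible corners is $1.43.

$1.43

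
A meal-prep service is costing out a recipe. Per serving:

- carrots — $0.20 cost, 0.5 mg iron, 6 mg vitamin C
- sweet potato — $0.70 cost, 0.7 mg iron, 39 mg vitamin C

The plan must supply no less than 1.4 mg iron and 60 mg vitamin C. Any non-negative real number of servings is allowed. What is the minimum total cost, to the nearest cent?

A basic optimal solution has at most two foods positive. Try each food alone and each pair with both targets met exactly.
carrots only: max(1.4/0.5, 60/6) = 10 servings → $2.00.
sweet potato only: max(1.4/0.7, 60/39) = 2 servings → $1.40.
carrots + sweet potato with both tight: 0.8235 servings and 1.412 servings → $1.15.
The minimum over all feasible corners is $1.15.

$1.15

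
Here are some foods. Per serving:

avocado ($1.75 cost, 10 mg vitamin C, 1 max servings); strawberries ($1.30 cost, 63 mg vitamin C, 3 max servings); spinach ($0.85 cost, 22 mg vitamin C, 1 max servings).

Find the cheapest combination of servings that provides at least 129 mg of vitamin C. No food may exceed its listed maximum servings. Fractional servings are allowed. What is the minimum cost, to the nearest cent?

Cost per mg of vitamin C: strawberries $0.0206, spinach $0.0386, avocado $0.1750.
Take 2.048 servings of strawberries: +129.0 mg vitamin C for $2.66 (total $2.66, still need 0.0 mg).
Greedy by cheapest-per-mg is optimal for a single linear constraint, so the minimum cost is $2.66.

$2.66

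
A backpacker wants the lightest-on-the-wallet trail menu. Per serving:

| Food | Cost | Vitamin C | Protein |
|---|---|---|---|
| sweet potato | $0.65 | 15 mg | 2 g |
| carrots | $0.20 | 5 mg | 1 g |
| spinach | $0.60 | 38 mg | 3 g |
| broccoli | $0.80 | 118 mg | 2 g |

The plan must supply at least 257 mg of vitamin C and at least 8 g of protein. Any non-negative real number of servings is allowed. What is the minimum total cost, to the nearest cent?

$2.27

Compare the cost at each extreme point of the feasible region.
sweet potato only: max(257/15, 8/2) = 17.13 servings → $11.14.
carrots only: max(257/5, 8/1) = 51.4 servings → $10.28.
spinach only: max(257/38, 8/3) = 6.763 servings → $4.06.
broccoli only: max(257/118, 8/2) = 4 servings → $3.20.
sweet potato + carrots: intersection lies outside the first quadrant.
sweet potato + spinach: intersection lies outside the first quadrant.
sweet potato + broccoli with both tight: 2.087 servings and 1.913 servings → $2.89.
carrots + spinach: intersection lies outside the first quadrant.
carrots + broccoli with both tight: 3.981 servings and 2.009 servings → $2.40.
spinach + broccoli with both tight: 1.547 servings and 1.68 servings → $2.27.
So the least-cost plan costs $2.27.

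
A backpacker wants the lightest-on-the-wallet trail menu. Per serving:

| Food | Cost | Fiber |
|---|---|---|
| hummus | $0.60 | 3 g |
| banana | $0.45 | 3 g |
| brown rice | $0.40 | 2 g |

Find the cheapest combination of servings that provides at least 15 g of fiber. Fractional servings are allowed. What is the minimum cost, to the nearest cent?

$2.25

Cost per g of fiber: banana $0.1500, hummus $0.2000, brown rice $0.2000.
With no serving limits, use only banana: 15 g / 3 g = 5 servings × $0.45 = $2.25.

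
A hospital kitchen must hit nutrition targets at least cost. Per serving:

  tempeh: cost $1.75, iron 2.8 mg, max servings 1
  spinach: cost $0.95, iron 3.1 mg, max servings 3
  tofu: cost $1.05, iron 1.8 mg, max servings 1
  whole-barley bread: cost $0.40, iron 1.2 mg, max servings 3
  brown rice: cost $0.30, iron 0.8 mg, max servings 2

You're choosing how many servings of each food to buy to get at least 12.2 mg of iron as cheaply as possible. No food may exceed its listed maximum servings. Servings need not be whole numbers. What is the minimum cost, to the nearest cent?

$3.82

Cost per mg of iron: spinach $0.3065, whole-barley bread $0.3333, brown rice $0.3750, tofu $0.5833, tempeh $0.6250.
Take 3 servings of spinach: +9.3 mg iron for $2.85 (total $2.85, still need 2.9 mg).
Take 2.417 servings of whole-barley bread: +2.9 mg iron for $0.97 (total $3.82, still need 0.0 mg).
Filling from the cheapest source first is optimal under one linear minimum: $3.82.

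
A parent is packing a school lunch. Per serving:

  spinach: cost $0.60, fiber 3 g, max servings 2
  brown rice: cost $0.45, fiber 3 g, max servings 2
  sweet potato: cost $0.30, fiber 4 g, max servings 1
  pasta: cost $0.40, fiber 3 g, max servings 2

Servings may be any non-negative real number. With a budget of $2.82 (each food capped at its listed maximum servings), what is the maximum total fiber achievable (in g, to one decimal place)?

Fiber per dollar: sweet potato 13.33, pasta 7.5, brown rice 6.667, spinach 5.
Take 1 serving of sweet potato: spends $0.30, +4.0 g fiber (running total 4.0 g).
Take 2 servings of pasta: spends $0.80, +6.0 g fiber (running total 10.0 g).
Take 2 servings of brown rice: spends $0.90, +6.0 g fiber (running total 16.0 g).
Take 1.367 servings of spinach: spends $0.82, +4.1 g fiber (running total 20.1 g).
Greedy by best ratio exhausts the cost allowance optimally: 20.1 g.

20.1 g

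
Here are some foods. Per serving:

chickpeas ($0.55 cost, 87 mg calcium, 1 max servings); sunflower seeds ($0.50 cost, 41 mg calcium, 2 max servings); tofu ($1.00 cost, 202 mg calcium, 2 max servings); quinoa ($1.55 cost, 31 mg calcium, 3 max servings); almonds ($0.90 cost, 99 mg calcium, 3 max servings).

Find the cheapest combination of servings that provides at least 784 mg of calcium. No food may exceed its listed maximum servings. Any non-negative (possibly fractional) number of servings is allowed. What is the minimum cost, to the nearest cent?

$5.21

Cost per mg of calcium: tofu $0.0050, chickpeas $0.0063, almonds $0.0091, sunflower seeds $0.0122, quinoa $0.0500.
Take 2 servings of tofu: +404.0 mg calcium for $2.00 (total $2.00, still need 380.0 mg).
Take 1 serving of chickpeas: +87.0 mg calcium for $0.55 (total $2.55, still need 293.0 mg).
Take 2.96 servings of almonds: +293.0 mg calcium for $2.66 (total $5.21, still need 0.0 mg).
Greedy by cheapest-per-mg is optimal for a single linear constraint, so the minimum cost is $5.21.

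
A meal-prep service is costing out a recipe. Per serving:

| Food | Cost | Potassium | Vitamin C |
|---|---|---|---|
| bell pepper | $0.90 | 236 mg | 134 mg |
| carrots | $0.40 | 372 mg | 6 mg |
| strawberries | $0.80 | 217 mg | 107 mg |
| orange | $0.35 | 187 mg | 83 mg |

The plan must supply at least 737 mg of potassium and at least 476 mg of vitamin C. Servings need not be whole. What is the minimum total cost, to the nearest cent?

$2.01

bell pepper only: max(737/236, 476/134) = 3.552 servings → $3.20.
carrots only: max(737/372, 476/6) = 79.33 servings → $31.73.
strawberries only: max(737/217, 476/107) = 4.449 servings → $3.56.
orange only: max(737/187, 476/83) = 5.735 servings → $2.01.
bell pepper + carrots: intersection lies outside the first quadrant.
bell pepper + strawberries with both targets exact would need a negative amount; discard.
bell pepper + orange: intersection lies outside the first quadrant.
carrots + strawberries: intersection lies outside the first quadrant.
carrots + orange with both targets exact would need a negative amount; discard.
strawberries + orange with both targets exact would need a negative amount; discard.
So the least-cost plan costs $2.01.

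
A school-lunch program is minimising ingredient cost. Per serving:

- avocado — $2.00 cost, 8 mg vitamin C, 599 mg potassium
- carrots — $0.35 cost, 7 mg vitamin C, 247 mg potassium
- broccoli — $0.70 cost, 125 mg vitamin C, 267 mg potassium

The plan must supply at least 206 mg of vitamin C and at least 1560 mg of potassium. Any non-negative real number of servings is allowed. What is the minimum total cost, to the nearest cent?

avocado only: max(206/8, 1560/599) = 25.75 servings → $51.50.
carrots only: max(206/7, 1560/247) = 29.43 servings → $10.30.
broccoli only: max(206/125, 1560/267) = 5.843 servings → $4.09.
avocado + carrots with both targets exact would need a negative amount; discard.
avocado + broccoli with both tight: 1.925 servings and 1.525 servings → $4.92.
carrots + broccoli with both tight: 4.827 servings and 1.378 servings → $2.65.
The minimum over all feasible corners is $2.65.

$2.65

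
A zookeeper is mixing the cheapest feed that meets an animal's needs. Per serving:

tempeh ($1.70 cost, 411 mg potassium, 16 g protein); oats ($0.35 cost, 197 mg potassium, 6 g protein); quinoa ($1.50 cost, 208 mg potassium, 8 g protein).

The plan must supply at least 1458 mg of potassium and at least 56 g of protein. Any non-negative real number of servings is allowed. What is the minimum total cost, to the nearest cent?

$3.27

The cheapest plan sits at a corner of the feasible region — with two constraints it uses at most two foods.
tempeh only: max(1458/411, 56/16) = 3.547 servings → $6.03.
oats only: max(1458/197, 56/6) = 9.333 servings → $3.27.
quinoa only: max(1458/208, 56/8) = 7.01 servings → $10.51.
tempeh + oats with both tight: 3.329 servings and 0.4548 servings → $5.82.
tempeh + quinoa: intersection lies outside the first quadrant.
oats + quinoa with both tight: 0.04878 servings and 6.963 servings → $10.46.
Cheapest feasible corner: $3.27.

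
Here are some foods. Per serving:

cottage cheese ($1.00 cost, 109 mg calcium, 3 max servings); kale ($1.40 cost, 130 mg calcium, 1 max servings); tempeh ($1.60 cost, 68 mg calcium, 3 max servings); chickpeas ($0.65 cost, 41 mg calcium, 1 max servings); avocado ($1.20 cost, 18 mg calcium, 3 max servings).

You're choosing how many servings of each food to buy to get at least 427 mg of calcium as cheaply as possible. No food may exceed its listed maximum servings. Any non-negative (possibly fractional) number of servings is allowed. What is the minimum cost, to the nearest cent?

$4.08

Cost per mg of calcium: cottage cheese $0.0092, kale $0.0108, chickpeas $0.0159, tempeh $0.0235, avocado $0.0667.
Take 3 servings of cottage cheese: +327.0 mg calcium for $3.00 (total $3.00, still need 100.0 mg).
Take 0.7692 servings of kale: +100.0 mg calcium for $1.08 (total $4.08, still need 0.0 mg).
Filling from the cheapest source first is optimal under one linear minimum: $4.08.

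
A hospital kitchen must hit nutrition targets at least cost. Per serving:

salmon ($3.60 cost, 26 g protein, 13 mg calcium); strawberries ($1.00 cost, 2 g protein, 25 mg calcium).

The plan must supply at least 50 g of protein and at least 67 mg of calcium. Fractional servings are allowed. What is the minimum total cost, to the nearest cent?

For a min-cost LP with two ≥-constraints, a basic feasible solution has at most two positive variables.
salmon only: max(50/26, 67/13) = 5.154 servings → $18.55.
strawberries only: max(50/2, 67/25) = 25 servings → $25.00.
salmon + strawberries with both tight: 1.788 servings and 1.75 servings → $8.19.
Cheapest feasible corner: $8.19.

$8.19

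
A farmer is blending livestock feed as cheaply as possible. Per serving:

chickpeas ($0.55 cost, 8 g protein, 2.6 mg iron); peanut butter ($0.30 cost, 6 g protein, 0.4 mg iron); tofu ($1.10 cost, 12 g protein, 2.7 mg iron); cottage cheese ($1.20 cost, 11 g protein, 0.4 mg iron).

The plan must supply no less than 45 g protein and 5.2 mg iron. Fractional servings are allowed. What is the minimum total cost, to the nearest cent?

Compare the cost at each extreme point of the feasible region.
chickpeas only: max(45/8, 5.2/2.6) = 5.625 servings → $3.09.
peanut butter only: max(45/6, 5.2/0.4) = 13 servings → $3.90.
tofu only: max(45/12, 5.2/2.7) = 3.75 servings → $4.12.
cottage cheese only: max(45/11, 5.2/0.4) = 13 servings → $15.60.
chickpeas + peanut butter with both tight: 1.065 servings and 6.081 servings → $2.41.
chickpeas + tofu with both targets exact would need a negative amount; discard.
chickpeas + cottage cheese with both tight: 1.543 servings and 2.969 servings → $4.41.
peanut butter + tofu with both tight: 5.184 servings and 1.158 servings → $2.83.
peanut butter + cottage cheese: intersection lies outside the first quadrant.
tofu + cottage cheese with both tight: 1.574 servings and 2.373 servings → $4.58.
The minimum over all feasible corners is $2.41.

$2.41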